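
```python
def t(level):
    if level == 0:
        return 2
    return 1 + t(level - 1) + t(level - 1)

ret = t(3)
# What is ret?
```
Call trace (a repeated sub-call is expanded the first time; later identical calls just restate its return value):
t(level=3)
  t(level=2)
    t(level=1)
      t(level=0)
      -> return 2
      t(level=0)
      -> return 2
    -> return 5
    t(level=1) -> return 5  (same call as traced above)
  -> return 11
  t(level=2) -> return 11  (same call as traced above)
-> return 23

Final answer: 23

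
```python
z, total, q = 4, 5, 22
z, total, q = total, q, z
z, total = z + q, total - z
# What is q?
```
Trace:
  z=4, total=5, q=22
  z=5, total=22, q=4
  z=9, total=17, q=4

Final answer: 4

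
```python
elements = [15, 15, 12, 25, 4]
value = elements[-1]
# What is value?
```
Trace:
  elements=[15, 15, 12, 25, 4]
  elements=[15, 15, 12, 25, 4], value=4

Final answer: 4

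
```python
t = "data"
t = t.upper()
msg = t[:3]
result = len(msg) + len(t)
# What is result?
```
Trace:
  t='data'
  t='DATA'
  t='DATA', msg='DAT'
  t='DATA', msg='DAT', result=7

Final answer: 7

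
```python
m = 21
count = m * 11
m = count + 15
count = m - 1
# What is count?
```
Trace:
  m=21
  m=21, count=231
  m=246, count=231
  m=246, count=245

Final answer: 245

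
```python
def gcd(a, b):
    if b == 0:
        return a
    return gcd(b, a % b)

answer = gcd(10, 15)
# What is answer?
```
Call trace:
gcd(a=10, b=15)
  gcd(a=15, b=10)
    gcd(a=10, b=5)
      gcd(a=5, b=0)
      -> return 5
    -> return 5
  -> return 5
-> return 5

Final answer: 5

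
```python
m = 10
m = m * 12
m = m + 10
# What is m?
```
Trace:
  m=10
  m=120
  m=130

Final answer: 130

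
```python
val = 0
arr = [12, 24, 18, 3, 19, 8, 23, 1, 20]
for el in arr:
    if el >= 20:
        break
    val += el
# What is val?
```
Trace:
  val=0
  val=12, el=12
  val=12, el=24

Final answer: 12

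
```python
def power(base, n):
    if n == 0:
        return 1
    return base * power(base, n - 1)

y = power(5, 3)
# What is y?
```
Call trace:
power(base=5, n=3)
  power(base=5, n=2)
    power(base=5, n=1)
      power(base=5, n=0)
      -> return 1
    -> return 5
  -> return 25
-> return 125

Final answer: 125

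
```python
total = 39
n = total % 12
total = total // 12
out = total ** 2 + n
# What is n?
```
Trace:
  total=39
  total=39, n=3
  total=3, n=3
  total=3, n=3, out=12

Final answer: 3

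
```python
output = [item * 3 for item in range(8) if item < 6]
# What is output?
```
Trace:
  item=0
  item=1
  item=2
  item=3
  item=4
  item=5
  item=6
  item=7
  output=[0, 3, 6, 9, 12, 15]

Final answer: [0, 3, 6, 9, 12, 15]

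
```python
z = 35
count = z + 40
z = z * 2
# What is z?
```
Trace:
  z=35
  z=35, count=75
  z=70, count=75

Final answer: 70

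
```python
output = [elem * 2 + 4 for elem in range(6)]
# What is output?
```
Trace:
  elem=0
  elem=1
  elem=2
  elem=3
  elem=4
  elem=5
  output=[4, 6, 8, 10, 12, 14]

Final answer: [4, 6, 8, 10, 12, 14]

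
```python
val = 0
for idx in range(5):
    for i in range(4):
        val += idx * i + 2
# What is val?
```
Trace:
  val=0
  val=2, idx=0, i=0
  val=4, idx=0, i=1
  val=6, idx=0, i=2
  val=8, idx=0, i=3
  val=10, idx=1, i=0
  val=13, idx=1, i=1
  val=17, idx=1, i=2
  val=22, idx=1, i=3
  val=24, idx=2, i=0
  val=28, idx=2, i=1
  val=34, idx=2, i=2
  val=42, idx=2, i=3
  val=44, idx=3, i=0
  val=49, idx=3, i=1
  val=57, idx=3, i=2
  val=68, idx=3, i=3
  val=70, idx=4, i=0
  val=76, idx=4, i=1
  val=86, idx=4, i=2
  val=100, idx=4, i=3

Final answer: 100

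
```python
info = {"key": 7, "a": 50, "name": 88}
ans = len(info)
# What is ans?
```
Trace:
  info={'key': 7, 'a': 50, 'name': 88}
  info={'key': 7, 'a': 50, 'name': 88}, ans=3

Final answer: 3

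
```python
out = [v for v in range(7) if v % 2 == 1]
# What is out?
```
Trace:
  v=0
  v=1
  v=2
  v=3
  v=4
  v=5
  v=6
  out=[1, 3, 5]

Final answer: [1, 3, 5]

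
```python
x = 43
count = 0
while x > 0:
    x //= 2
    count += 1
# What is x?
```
Trace:
  x=43
  x=43, count=0
  x=21, count=1
  x=10, count=2
  x=5, count=3
  x=2, count=4
  x=1, count=5
  x=0, count=6

Final answer: 0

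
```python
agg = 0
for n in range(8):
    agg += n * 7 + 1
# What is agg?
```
Trace:
  agg=0
  agg=1, n=0
  agg=9, n=1
  agg=24, n=2
  agg=46, n=3
  agg=75, n=4
  agg=111, n=5
  agg=154, n=6
  agg=204, n=7

Final answer: 204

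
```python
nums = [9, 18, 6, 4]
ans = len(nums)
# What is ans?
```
Trace:
  nums=[9, 18, 6, 4]
  nums=[9, 18, 6, 4], ans=4

Final answer: 4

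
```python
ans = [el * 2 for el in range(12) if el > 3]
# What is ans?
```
Trace:
  el=0
  el=1
  el=2
  el=3
  el=4
  el=5
  el=6
  el=7
  el=8
  el=9
  el=10
  el=11
  ans=[8, 10, 12, 14, 16, 18, 20, 22]

Final answer: [8, 10, 12, 14, 16, 18, 20, 22]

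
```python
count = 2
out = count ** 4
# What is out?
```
Trace:
  count=2
  count=2, out=16

Final answer: 16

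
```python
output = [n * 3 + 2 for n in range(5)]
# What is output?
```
Trace:
  n=0
  n=1
  n=2
  n=3
  n=4
  output=[2, 5, 8, 11, 14]

Final answer: [2, 5, 8, 11, 14]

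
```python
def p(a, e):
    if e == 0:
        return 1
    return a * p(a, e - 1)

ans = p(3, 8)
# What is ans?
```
Call trace:
p(a=3, e=8)
  p(a=3, e=7)
    p(a=3, e=6)
      p(a=3, e=5)
        p(a=3, e=4)
          p(a=3, e=3)
            p(a=3, e=2)
              p(a=3, e=1)
                p(a=3, e=0)
                -> return 1
              -> return 3
            -> return 9
          -> return 27
        -> return 81
      -> return 243
    -> return 729
  -> return 2187
-> return 6561

Final answer: 6561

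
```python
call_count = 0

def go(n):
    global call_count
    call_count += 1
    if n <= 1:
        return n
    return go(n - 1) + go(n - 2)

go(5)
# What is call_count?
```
Call trace (a repeated sub-call is expanded the first time; later identical calls just restate its return value):
go(n=5)
  go(n=4)
    go(n=3)
      go(n=2)
        go(n=1)
        -> return 1
        go(n=0)
        -> return 0
      -> return 1
      go(n=1)
      -> return 1
    -> return 2
    go(n=2) -> return 1  (same call as traced above)
  -> return 3
  go(n=3) -> return 2  (same call as traced above)
-> return 5

call_count is incremented once per call, so count the calls in each subtree. Let C(n) = number of calls made by go(n).
C(0) = C(1) = 1 (base case, no recursion); C(n) = 1 + C(n - 1) + C(n - 2) otherwise.
C(2) = 1 + C(1) + C(0) = 1 + 1 + 1 = 3
C(3) = 1 + C(2) + C(1) = 1 + 3 + 1 = 5
C(4) = 1 + C(3) + C(2) = 1 + 5 + 3 = 9
C(5) = 1 + C(4) + C(3) = 1 + 9 + 5 = 15
call_count = C(5) = 15

Final answer: 15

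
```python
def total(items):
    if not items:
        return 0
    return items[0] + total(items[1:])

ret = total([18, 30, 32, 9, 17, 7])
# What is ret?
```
Call trace:
total(items=[18, 30, 32, 9, 17, 7])
  total(items=[30, 32, 9, 17, 7])
    total(items=[32, 9, 17, 7])
      total(items=[9, 17, 7])
        total(items=[17, 7])
          total(items=[7])
            total(items=[])
            -> return 0
          -> return 7
        -> return 24
      -> return 33
    -> return 65
  -> return 95
-> return 113

Final answer: 113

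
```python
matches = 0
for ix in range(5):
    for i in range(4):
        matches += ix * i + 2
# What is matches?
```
Trace:
  matches=0
  matches=2, ix=0, i=0
  matches=4, ix=0, i=1
  matches=6, ix=0, i=2
  matches=8, ix=0, i=3
  matches=10, ix=1, i=0
  matches=13, ix=1, i=1
  matches=17, ix=1, i=2
  matches=22, ix=1, i=3
  matches=24, ix=2, i=0
  matches=28, ix=2, i=1
  matches=34, ix=2, i=2
  matches=42, ix=2, i=3
  matches=44, ix=3, i=0
  matches=49, ix=3, i=1
  matches=57, ix=3, i=2
  matches=68, ix=3, i=3
  matches=70, ix=4, i=0
  matches=76, ix=4, i=1
  matches=86, ix=4, i=2
  matches=100, ix=4, i=3

Final answer: 100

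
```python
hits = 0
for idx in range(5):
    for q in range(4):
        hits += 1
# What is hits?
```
Trace:
  hits=0
  hits=1, idx=0, q=0
  hits=2, idx=0, q=1
  hits=3, idx=0, q=2
  hits=4, idx=0, q=3
  hits=5, idx=1, q=0
  hits=6, idx=1, q=1
  hits=7, idx=1, q=2
  hits=8, idx=1, q=3
  hits=9, idx=2, q=0
  hits=10, idx=2, q=1
  hits=11, idx=2, q=2
  hits=12, idx=2, q=3
  hits=13, idx=3, q=0
  hits=14, idx=3, q=1
  hits=15, idx=3, q=2
  hits=16, idx=3, q=3
  hits=17, idx=4, q=0
  hits=18, idx=4, q=1
  hits=19, idx=4, q=2
  hits=20, idx=4, q=3

Final answer: 20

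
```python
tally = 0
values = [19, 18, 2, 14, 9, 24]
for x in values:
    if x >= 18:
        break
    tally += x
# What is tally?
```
Trace:
  tally=0
  tally=0, x=19

Final answer: 0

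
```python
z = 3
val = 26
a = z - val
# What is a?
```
Trace:
  z=3
  z=3, val=26
  z=3, val=26, a=-23

Final answer: -23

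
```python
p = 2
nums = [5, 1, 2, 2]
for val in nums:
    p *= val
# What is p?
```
Trace:
  p=2
  p=10, val=5
  p=10, val=1
  p=20, val=2
  p=40, val=2

Final answer: 40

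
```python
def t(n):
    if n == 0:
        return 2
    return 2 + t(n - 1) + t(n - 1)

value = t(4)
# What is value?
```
Call trace (a repeated sub-call is expanded the first time; later identical calls just restate its return value):
t(n=4)
  t(n=3)
    t(n=2)
      t(n=1)
        t(n=0)
        -> return 2
        t(n=0)
        -> return 2
      -> return 6
      t(n=1) -> return 6  (same call as traced above)
    -> return 14
    t(n=2) -> return 14  (same call as traced above)
  -> return 30
  t(n=3) -> return 30  (same call as traced above)
-> return 62

Final answer: 62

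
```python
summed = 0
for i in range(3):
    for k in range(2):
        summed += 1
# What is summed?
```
Trace:
  summed=0
  summed=1, i=0, k=0
  summed=2, i=0, k=1
  summed=3, i=1, k=0
  summed=4, i=1, k=1
  summed=5, i=2, k=0
  summed=6, i=2, k=1

Final answer: 6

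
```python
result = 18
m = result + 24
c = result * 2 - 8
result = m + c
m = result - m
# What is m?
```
Trace:
  result=18
  result=18, m=42
  result=18, m=42, c=28
  result=70, m=42, c=28
  result=70, m=28, c=28

Final answer: 28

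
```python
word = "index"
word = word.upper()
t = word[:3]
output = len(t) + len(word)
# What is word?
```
Trace:
  word='index'
  word='INDEX'
  word='INDEX', t='IND'
  word='INDEX', t='IND', output=8

Final answer: 'INDEX'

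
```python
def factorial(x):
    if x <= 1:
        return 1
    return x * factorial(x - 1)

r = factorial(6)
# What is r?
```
Call trace:
factorial(x=6)
  factorial(x=5)
    factorial(x=4)
      factorial(x=3)
        factorial(x=2)
          factorial(x=1)
          -> return 1
        -> return 2
      -> return 6
    -> return 24
  -> return 120
-> return 720

Final answer: 720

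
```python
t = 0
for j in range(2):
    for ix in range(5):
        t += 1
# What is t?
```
Trace:
  t=0
  t=1, j=0, ix=0
  t=2, j=0, ix=1
  t=3, j=0, ix=2
  t=4, j=0, ix=3
  t=5, j=0, ix=4
  t=6, j=1, ix=0
  t=7, j=1, ix=1
  t=8, j=1, ix=2
  t=9, j=1, ix=3
  t=10, j=1, ix=4

Final answer: 10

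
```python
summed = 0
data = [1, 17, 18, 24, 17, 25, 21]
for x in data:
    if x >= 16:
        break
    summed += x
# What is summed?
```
Trace:
  summed=0
  summed=1, x=1
  summed=1, x=17

Final answer: 1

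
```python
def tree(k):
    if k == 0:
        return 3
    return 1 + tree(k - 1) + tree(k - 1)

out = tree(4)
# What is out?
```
Call trace (a repeated sub-call is expanded the first time; later identical calls just restate its return value):
tree(k=4)
  tree(k=3)
    tree(k=2)
      tree(k=1)
        tree(k=0)
        -> return 3
        tree(k=0)
        -> return 3
      -> return 7
      tree(k=1) -> return 7  (same call as traced above)
    -> return 15
    tree(k=2) -> return 15  (same call as traced above)
  -> return 31
  tree(k=3) -> return 31  (same call as traced above)
-> return 63

Final answer: 63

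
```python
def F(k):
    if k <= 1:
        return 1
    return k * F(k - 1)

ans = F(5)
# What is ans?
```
Call trace:
F(k=5)
  F(k=4)
    F(k=3)
      F(k=2)
        F(k=1)
        -> return 1
      -> return 2
    -> return 6
  -> return 24
-> return 120

Final answer: 120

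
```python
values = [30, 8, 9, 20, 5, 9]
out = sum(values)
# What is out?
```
Trace:
  values=[30, 8, 9, 20, 5, 9]
  values=[30, 8, 9, 20, 5, 9], out=81

Final answer: 81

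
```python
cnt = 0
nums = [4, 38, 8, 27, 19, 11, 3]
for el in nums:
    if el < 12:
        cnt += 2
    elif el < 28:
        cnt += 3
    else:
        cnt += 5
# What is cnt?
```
Trace:
  cnt=0
  cnt=2, el=4
  cnt=7, el=38
  cnt=9, el=8
  cnt=12, el=27
  cnt=15, el=19
  cnt=17, el=11
  cnt=19, el=3

Final answer: 19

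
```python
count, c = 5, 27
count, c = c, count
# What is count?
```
Trace:
  count=5, c=27
  count=27, c=5

Final answer: 27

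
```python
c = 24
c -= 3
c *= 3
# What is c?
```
Trace:
  c=24
  c=21
  c=63

Final answer: 63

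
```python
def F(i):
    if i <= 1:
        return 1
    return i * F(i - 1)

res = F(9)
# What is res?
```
Call trace:
F(i=9)
  F(i=8)
    F(i=7)
      F(i=6)
        F(i=5)
          F(i=4)
            F(i=3)
              F(i=2)
                F(i=1)
                -> return 1
              -> return 2
            -> return 6
          -> return 24
        -> return 120
      -> return 720
    -> return 5040
  -> return 40320
-> return 362880

Final answer: 362880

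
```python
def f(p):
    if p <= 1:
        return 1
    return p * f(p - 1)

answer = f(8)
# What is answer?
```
Call trace:
f(p=8)
  f(p=7)
    f(p=6)
      f(p=5)
        f(p=4)
          f(p=3)
            f(p=2)
              f(p=1)
              -> return 1
            -> return 2
          -> return 6
        -> return 24
      -> return 120
    -> return 720
  -> return 5040
-> return 40320

Final answer: 40320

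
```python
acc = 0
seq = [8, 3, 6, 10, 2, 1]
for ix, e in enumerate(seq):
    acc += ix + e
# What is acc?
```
Trace:
  acc=0
  acc=8, ix=0, e=8
  acc=12, ix=1, e=3
  acc=20, ix=2, e=6
  acc=33, ix=3, e=10
  acc=39, ix=4, e=2
  acc=45, ix=5, e=1

Final answer: 45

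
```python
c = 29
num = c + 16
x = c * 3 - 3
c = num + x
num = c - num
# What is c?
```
Trace:
  c=29
  c=29, num=45
  c=29, num=45, x=84
  c=129, num=45, x=84
  c=129, num=84, x=84

Final answer: 129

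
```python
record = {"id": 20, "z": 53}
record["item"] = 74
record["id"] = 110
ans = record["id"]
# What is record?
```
Trace:
  record={'id': 20, 'z': 53}
  record={'id': 20, 'z': 53, 'item': 74}
  record={'id': 110, 'z': 53, 'item': 74}
  record={'id': 110, 'z': 53, 'item': 74}, ans=110

Final answer: {'id': 110, 'z': 53, 'item': 74}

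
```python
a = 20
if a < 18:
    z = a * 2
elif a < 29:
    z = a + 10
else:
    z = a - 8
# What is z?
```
Trace:
  a=20
  a=20, z=30

Final answer: 30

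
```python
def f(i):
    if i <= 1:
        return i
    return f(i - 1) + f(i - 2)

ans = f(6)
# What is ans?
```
Call trace (a repeated sub-call is expanded the first time; later identical calls just restate its return value):
f(i=6)
  f(i=5)
    f(i=4)
      f(i=3)
        f(i=2)
          f(i=1)
          -> return 1
          f(i=0)
          -> return 0
        -> return 1
        f(i=1)
        -> return 1
      -> return 2
      f(i=2) -> return 1  (same call as traced above)
    -> return 3
    f(i=3) -> return 2  (same call as traced above)
  -> return 5
  f(i=4) -> return 3  (same call as traced above)
-> return 8

Final answer: 8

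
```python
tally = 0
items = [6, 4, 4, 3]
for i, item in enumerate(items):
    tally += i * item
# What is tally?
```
Trace:
  tally=0
  tally=0, i=0, item=6
  tally=4, i=1, item=4
  tally=12, i=2, item=4
  tally=21, i=3, item=3

Final answer: 21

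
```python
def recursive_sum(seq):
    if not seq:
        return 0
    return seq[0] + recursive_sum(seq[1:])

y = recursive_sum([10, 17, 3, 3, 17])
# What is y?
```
Call trace:
recursive_sum(seq=[10, 17, 3, 3, 17])
  recursive_sum(seq=[17, 3, 3, 17])
    recursive_sum(seq=[3, 3, 17])
      recursive_sum(seq=[3, 17])
        recursive_sum(seq=[17])
          recursive_sum(seq=[])
          -> return 0
        -> return 17
      -> return 20
    -> return 23
  -> return 40
-> return 50

Final answer: 50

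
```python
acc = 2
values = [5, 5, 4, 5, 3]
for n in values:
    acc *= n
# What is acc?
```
Trace:
  acc=2
  acc=10, n=5
  acc=50, n=5
  acc=200, n=4
  acc=1000, n=5
  acc=3000, n=3

Final answer: 3000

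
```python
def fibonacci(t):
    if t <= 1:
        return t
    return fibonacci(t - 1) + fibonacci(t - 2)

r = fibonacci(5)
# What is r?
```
Call trace (a repeated sub-call is expanded the first time; later identical calls just restate its return value):
fibonacci(t=5)
  fibonacci(t=4)
    fibonacci(t=3)
      fibonacci(t=2)
        fibonacci(t=1)
        -> return 1
        fibonacci(t=0)
        -> return 0
      -> return 1
      fibonacci(t=1)
      -> return 1
    -> return 2
    fibonacci(t=2) -> return 1  (same call as traced above)
  -> return 3
  fibonacci(t=3) -> return 2  (same call as traced above)
-> return 5

Final answer: 5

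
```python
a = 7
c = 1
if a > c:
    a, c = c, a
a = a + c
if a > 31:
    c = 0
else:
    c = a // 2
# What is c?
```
Trace:
  a=7
  a=7, c=1
  a=1, c=7
  a=8, c=7
  a=8, c=4

Final answer: 4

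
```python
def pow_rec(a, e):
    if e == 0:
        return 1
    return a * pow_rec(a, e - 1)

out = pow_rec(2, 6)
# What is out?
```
Call trace:
pow_rec(a=2, e=6)
  pow_rec(a=2, e=5)
    pow_rec(a=2, e=4)
      pow_rec(a=2, e=3)
        pow_rec(a=2, e=2)
          pow_rec(a=2, e=1)
            pow_rec(a=2, e=0)
            -> return 1
          -> return 2
        -> return 4
      -> return 8
    -> return 16
  -> return 32
-> return 64

Final answer: 64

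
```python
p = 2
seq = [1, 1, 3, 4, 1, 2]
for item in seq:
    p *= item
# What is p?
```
Trace:
  p=2
  p=2, item=1
  p=2, item=1
  p=6, item=3
  p=24, item=4
  p=24, item=1
  p=48, item=2

Final answer: 48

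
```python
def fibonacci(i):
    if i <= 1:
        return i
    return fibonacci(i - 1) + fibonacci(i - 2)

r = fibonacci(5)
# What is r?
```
Call trace (a repeated sub-call is expanded the first time; later identical calls just restate its return value):
fibonacci(i=5)
  fibonacci(i=4)
    fibonacci(i=3)
      fibonacci(i=2)
        fibonacci(i=1)
        -> return 1
        fibonacci(i=0)
        -> return 0
      -> return 1
      fibonacci(i=1)
      -> return 1
    -> return 2
    fibonacci(i=2) -> return 1  (same call as traced above)
  -> return 3
  fibonacci(i=3) -> return 2  (same call as traced above)
-> return 5

Final answer: 5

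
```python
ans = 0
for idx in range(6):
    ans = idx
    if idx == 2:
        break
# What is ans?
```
Trace:
  ans=0
  ans=0, idx=0
  ans=1, idx=1
  ans=2, idx=2

Final answer: 2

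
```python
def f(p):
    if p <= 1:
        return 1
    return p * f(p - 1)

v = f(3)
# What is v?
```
Call trace:
f(p=3)
  f(p=2)
    f(p=1)
    -> return 1
  -> return 2
-> return 6

Final answer: 6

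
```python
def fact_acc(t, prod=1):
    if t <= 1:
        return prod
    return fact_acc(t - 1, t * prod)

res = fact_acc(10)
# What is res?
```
Call trace:
fact_acc(t=10, prod=1)
  fact_acc(t=9, prod=10)
    fact_acc(t=8, prod=90)
      fact_acc(t=7, prod=720)
        fact_acc(t=6, prod=5040)
          fact_acc(t=5, prod=30240)
            fact_acc(t=4, prod=151200)
              fact_acc(t=3, prod=604800)
                fact_acc(t=2, prod=1814400)
                  fact_acc(t=1, prod=3628800)
                  -> return 3628800
                -> return 3628800
              -> return 3628800
            -> return 3628800
          -> return 3628800
        -> return 3628800
      -> return 3628800
    -> return 3628800
  -> return 3628800
-> return 3628800

Final answer: 3628800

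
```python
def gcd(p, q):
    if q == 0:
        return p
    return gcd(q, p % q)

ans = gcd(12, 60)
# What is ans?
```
Call trace:
gcd(p=12, q=60)
  gcd(p=60, q=12)
    gcd(p=12, q=0)
    -> return 12
  -> return 12
-> return 12

Final answer: 12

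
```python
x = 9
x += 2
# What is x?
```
Trace:
  x=9
  x=11

Final answer: 11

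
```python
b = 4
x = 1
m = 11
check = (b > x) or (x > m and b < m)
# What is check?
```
Trace:
  b=4
  b=4, x=1
  b=4, x=1, m=11
  b=4, x=1, m=11, check=True

Final answer: True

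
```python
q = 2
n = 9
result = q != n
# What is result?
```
Trace:
  q=2
  q=2, n=9
  q=2, n=9, result=True

Final answer: True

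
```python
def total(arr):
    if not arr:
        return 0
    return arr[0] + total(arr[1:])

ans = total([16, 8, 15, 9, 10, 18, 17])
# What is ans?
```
Call trace:
total(arr=[16, 8, 15, 9, 10, 18, 17])
  total(arr=[8, 15, 9, 10, 18, 17])
    total(arr=[15, 9, 10, 18, 17])
      total(arr=[9, 10, 18, 17])
        total(arr=[10, 18, 17])
          total(arr=[18, 17])
            total(arr=[17])
              total(arr=[])
              -> return 0
            -> return 17
          -> return 35
        -> return 45
      -> return 54
    -> return 69
  -> return 77
-> return 93

Final answer: 93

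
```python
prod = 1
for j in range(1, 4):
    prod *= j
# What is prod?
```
Trace:
  prod=1
  prod=1, j=1
  prod=2, j=2
  prod=6, j=3

Final answer: 6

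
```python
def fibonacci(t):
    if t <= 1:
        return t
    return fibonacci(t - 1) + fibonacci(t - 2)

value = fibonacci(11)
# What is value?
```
Call trace (a repeated sub-call is expanded the first time; later identical calls just restate its return value):
fibonacci(t=11)
  fibonacci(t=10)
    fibonacci(t=9)
      fibonacci(t=8)
        fibonacci(t=7)
          fibonacci(t=6)
            fibonacci(t=5)
              fibonacci(t=4)
                fibonacci(t=3)
                  fibonacci(t=2)
                    fibonacci(t=1)
                    -> return 1
                    fibonacci(t=0)
                    -> return 0
                  -> return 1
                  fibonacci(t=1)
                  -> return 1
                -> return 2
                fibonacci(t=2) -> return 1  (same call as traced above)
              -> return 3
              fibonacci(t=3) -> return 2  (same call as traced above)
            -> return 5
            fibonacci(t=4) -> return 3  (same call as traced above)
          -> return 8
          fibonacci(t=5) -> return 5  (same call as traced above)
        -> return 13
        fibonacci(t=6) -> return 8  (same call as traced above)
      -> return 21
      fibonacci(t=7) -> return 13  (same call as traced above)
    -> return 34
    fibonacci(t=8) -> return 21  (same call as traced above)
  -> return 55
  fibonacci(t=9) -> return 34  (same call as traced above)
-> return 89

Final answer: 89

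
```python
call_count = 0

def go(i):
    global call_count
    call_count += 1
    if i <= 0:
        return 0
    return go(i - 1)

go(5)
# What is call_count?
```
Call trace:
go(i=5)
  go(i=4)
    go(i=3)
      go(i=2)
        go(i=1)
          go(i=0)
          -> return 0
        -> return 0
      -> return 0
    -> return 0
  -> return 0
-> return 0

call_count is incremented once per call. go is entered once for each i = 5, 4, 3, 2, 1, 0 (the i <= 0 call returns without recursing), i.e. 5 + 1 calls.
call_count = 6

Final answer: 6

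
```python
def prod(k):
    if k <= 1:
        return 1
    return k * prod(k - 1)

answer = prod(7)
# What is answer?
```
Call trace:
prod(k=7)
  prod(k=6)
    prod(k=5)
      prod(k=4)
        prod(k=3)
          prod(k=2)
            prod(k=1)
            -> return 1
          -> return 2
        -> return 6
      -> return 24
    -> return 120
  -> return 720
-> return 5040

Final answer: 5040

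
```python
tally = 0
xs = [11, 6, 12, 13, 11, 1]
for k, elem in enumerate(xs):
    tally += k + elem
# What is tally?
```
Trace:
  tally=0
  tally=11, k=0, elem=11
  tally=18, k=1, elem=6
  tally=32, k=2, elem=12
  tally=48, k=3, elem=13
  tally=63, k=4, elem=11
  tally=69, k=5, elem=1

Final answer: 69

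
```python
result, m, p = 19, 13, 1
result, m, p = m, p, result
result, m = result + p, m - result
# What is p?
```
Trace:
  result=19, m=13, p=1
  result=13, m=1, p=19
  result=32, m=-12, p=19

Final answer: 19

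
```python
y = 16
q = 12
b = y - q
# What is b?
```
Trace:
  y=16
  y=16, q=12
  y=16, q=12, b=4

Final answer: 4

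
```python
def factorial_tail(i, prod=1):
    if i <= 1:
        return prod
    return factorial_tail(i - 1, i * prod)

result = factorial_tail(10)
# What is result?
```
Call trace:
factorial_tail(i=10, prod=1)
  factorial_tail(i=9, prod=10)
    factorial_tail(i=8, prod=90)
      factorial_tail(i=7, prod=720)
        factorial_tail(i=6, prod=5040)
          factorial_tail(i=5, prod=30240)
            factorial_tail(i=4, prod=151200)
              factorial_tail(i=3, prod=604800)
                factorial_tail(i=2, prod=1814400)
                  factorial_tail(i=1, prod=3628800)
                  -> return 3628800
                -> return 3628800
              -> return 3628800
            -> return 3628800
          -> return 3628800
        -> return 3628800
      -> return 3628800
    -> return 3628800
  -> return 3628800
-> return 3628800

Final answer: 3628800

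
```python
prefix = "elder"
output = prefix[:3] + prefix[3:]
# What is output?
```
Trace:
  prefix='elder'
  prefix='elder', output='elder'

Final answer: 'elder'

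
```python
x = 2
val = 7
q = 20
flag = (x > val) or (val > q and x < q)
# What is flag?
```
Trace:
  x=2
  x=2, val=7
  x=2, val=7, q=20
  x=2, val=7, q=20, flag=False

Final answer: False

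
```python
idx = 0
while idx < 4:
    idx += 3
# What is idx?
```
Trace:
  idx=0
  idx=3
  idx=6

Final answer: 6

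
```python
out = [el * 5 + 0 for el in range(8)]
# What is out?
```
Trace:
  el=0
  el=1
  el=2
  el=3
  el=4
  el=5
  el=6
  el=7
  out=[0, 5, 10, 15, 20, 25, 30, 35]

Final answer: [0, 5, 10, 15, 20, 25, 30, 35]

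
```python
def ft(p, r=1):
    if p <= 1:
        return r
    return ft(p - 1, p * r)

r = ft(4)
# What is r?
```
Call trace:
ft(p=4, r=1)
  ft(p=3, r=4)
    ft(p=2, r=12)
      ft(p=1, r=24)
      -> return 24
    -> return 24
  -> return 24
-> return 24

Final answer: 24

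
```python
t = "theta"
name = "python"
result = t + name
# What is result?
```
Trace:
  t='theta'
  t='theta', name='python'
  t='theta', name='python', result='thetapython'

Final answer: 'thetapython'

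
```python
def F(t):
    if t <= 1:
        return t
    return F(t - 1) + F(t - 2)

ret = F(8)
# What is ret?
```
Call trace (a repeated sub-call is expanded the first time; later identical calls just restate its return value):
F(t=8)
  F(t=7)
    F(t=6)
      F(t=5)
        F(t=4)
          F(t=3)
            F(t=2)
              F(t=1)
              -> return 1
              F(t=0)
              -> return 0
            -> return 1
            F(t=1)
            -> return 1
          -> return 2
          F(t=2) -> return 1  (same call as traced above)
        -> return 3
        F(t=3) -> return 2  (same call as traced above)
      -> return 5
      F(t=4) -> return 3  (same call as traced above)
    -> return 8
    F(t=5) -> return 5  (same call as traced above)
  -> return 13
  F(t=6) -> return 8  (same call as traced above)
-> return 21

Final answer: 21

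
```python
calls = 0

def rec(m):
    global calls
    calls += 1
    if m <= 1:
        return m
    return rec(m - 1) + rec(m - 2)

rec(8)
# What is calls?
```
Call trace (a repeated sub-call is expanded the first time; later identical calls just restate its return value):
rec(m=8)
  rec(m=7)
    rec(m=6)
      rec(m=5)
        rec(m=4)
          rec(m=3)
            rec(m=2)
              rec(m=1)
              -> return 1
              rec(m=0)
              -> return 0
            -> return 1
            rec(m=1)
            -> return 1
          -> return 2
          rec(m=2) -> return 1  (same call as traced above)
        -> return 3
        rec(m=3) -> return 2  (same call as traced above)
      -> return 5
      rec(m=4) -> return 3  (same call as traced above)
    -> return 8
    rec(m=5) -> return 5  (same call as traced above)
  -> return 13
  rec(m=6) -> return 8  (same call as traced above)
-> return 21

calls is incremented once per call, so count the calls in each subtree. Let C(m) = number of calls made by rec(m).
C(0) = C(1) = 1 (base case, no recursion); C(m) = 1 + C(m - 1) + C(m - 2) otherwise.
C(2) = 1 + C(1) + C(0) = 1 + 1 + 1 = 3
C(3) = 1 + C(2) + C(1) = 1 + 3 + 1 = 5
C(4) = 1 + C(3) + C(2) = 1 + 5 + 3 = 9
C(5) = 1 + C(4) + C(3) = 1 + 9 + 5 = 15
C(6) = 1 + C(5) + C(4) = 1 + 15 + 9 = 25
C(7) = 1 + C(6) + C(5) = 1 + 25 + 15 = 41
C(8) = 1 + C(7) + C(6) = 1 + 41 + 25 = 67
calls = C(8) = 67

Final answer: 67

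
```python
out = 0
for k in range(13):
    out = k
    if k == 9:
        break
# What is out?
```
Trace:
  out=0
  out=0, k=0
  out=1, k=1
  out=2, k=2
  out=3, k=3
  out=4, k=4
  out=5, k=5
  out=6, k=6
  out=7, k=7
  out=8, k=8
  out=9, k=9

Final answer: 9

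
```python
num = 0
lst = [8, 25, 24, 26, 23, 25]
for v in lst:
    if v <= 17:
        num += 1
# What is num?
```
Trace:
  num=0
  num=1, v=8
  num=1, v=25
  num=1, v=24
  num=1, v=26
  num=1, v=23
  num=1, v=25

Final answer: 1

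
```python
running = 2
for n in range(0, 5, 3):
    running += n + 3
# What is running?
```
Trace:
  running=2
  running=5, n=0
  running=11, n=3

Final answer: 11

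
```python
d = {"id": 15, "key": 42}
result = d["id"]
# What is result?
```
Trace:
  d={'id': 15, 'key': 42}
  d={'id': 15, 'key': 42}, result=15

Final answer: 15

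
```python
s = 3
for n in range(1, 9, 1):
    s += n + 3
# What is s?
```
Trace:
  s=3
  s=7, n=1
  s=12, n=2
  s=18, n=3
  s=25, n=4
  s=33, n=5
  s=42, n=6
  s=52, n=7
  s=63, n=8

Final answer: 63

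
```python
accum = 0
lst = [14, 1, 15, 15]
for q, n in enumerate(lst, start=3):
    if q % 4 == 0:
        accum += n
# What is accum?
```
Trace:
  accum=0
  accum=0, q=3, n=14
  accum=1, q=4, n=1
  accum=1, q=5, n=15
  accum=1, q=6, n=15

Final answer: 1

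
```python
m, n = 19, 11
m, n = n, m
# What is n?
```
Trace:
  m=19, n=11
  m=11, n=19

Final answer: 19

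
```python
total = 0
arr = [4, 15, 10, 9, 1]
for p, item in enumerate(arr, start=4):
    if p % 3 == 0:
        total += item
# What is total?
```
Trace:
  total=0
  total=0, p=4, item=4
  total=0, p=5, item=15
  total=10, p=6, item=10
  total=10, p=7, item=9
  total=10, p=8, item=1

Final answer: 10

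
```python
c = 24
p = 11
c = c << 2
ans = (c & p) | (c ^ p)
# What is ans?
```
Trace:
  c=24
  c=24, p=11
  c=96, p=11
  c=96, p=11, ans=107

Final answer: 107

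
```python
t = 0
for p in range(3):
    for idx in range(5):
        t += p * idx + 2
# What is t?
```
Trace:
  t=0
  t=2, p=0, idx=0
  t=4, p=0, idx=1
  t=6, p=0, idx=2
  t=8, p=0, idx=3
  t=10, p=0, idx=4
  t=12, p=1, idx=0
  t=15, p=1, idx=1
  t=19, p=1, idx=2
  t=24, p=1, idx=3
  t=30, p=1, idx=4
  t=32, p=2, idx=0
  t=36, p=2, idx=1
  t=42, p=2, idx=2
  t=50, p=2, idx=3
  t=60, p=2, idx=4

Final answer: 60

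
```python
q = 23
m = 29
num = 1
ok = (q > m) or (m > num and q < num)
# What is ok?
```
Trace:
  q=23
  q=23, m=29
  q=23, m=29, num=1
  q=23, m=29, num=1, ok=False

Final answer: False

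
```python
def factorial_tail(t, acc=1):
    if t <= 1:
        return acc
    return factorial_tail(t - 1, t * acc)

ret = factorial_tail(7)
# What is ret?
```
Call trace:
factorial_tail(t=7, acc=1)
  factorial_tail(t=6, acc=7)
    factorial_tail(t=5, acc=42)
      factorial_tail(t=4, acc=210)
        factorial_tail(t=3, acc=840)
          factorial_tail(t=2, acc=2520)
            factorial_tail(t=1, acc=5040)
            -> return 5040
          -> return 5040
        -> return 5040
      -> return 5040
    -> return 5040
  -> return 5040
-> return 5040

Final answer: 5040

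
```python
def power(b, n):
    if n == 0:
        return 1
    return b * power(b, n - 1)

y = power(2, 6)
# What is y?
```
Call trace:
power(b=2, n=6)
  power(b=2, n=5)
    power(b=2, n=4)
      power(b=2, n=3)
        power(b=2, n=2)
          power(b=2, n=1)
            power(b=2, n=0)
            -> return 1
          -> return 2
        -> return 4
      -> return 8
    -> return 16
  -> return 32
-> return 64

Final answer: 64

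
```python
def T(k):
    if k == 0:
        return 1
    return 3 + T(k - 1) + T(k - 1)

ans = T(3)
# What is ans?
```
Call trace (a repeated sub-call is expanded the first time; later identical calls just restate its return value):
T(k=3)
  T(k=2)
    T(k=1)
      T(k=0)
      -> return 1
      T(k=0)
      -> return 1
    -> return 5
    T(k=1) -> return 5  (same call as traced above)
  -> return 13
  T(k=2) -> return 13  (same call as traced above)
-> return 29

Final answer: 29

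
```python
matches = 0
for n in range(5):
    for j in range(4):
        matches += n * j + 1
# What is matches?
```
Trace:
  matches=0
  matches=1, n=0, j=0
  matches=2, n=0, j=1
  matches=3, n=0, j=2
  matches=4, n=0, j=3
  matches=5, n=1, j=0
  matches=7, n=1, j=1
  matches=10, n=1, j=2
  matches=14, n=1, j=3
  matches=15, n=2, j=0
  matches=18, n=2, j=1
  matches=23, n=2, j=2
  matches=30, n=2, j=3
  matches=31, n=3, j=0
  matches=35, n=3, j=1
  matches=42, n=3, j=2
  matches=52, n=3, j=3
  matches=53, n=4, j=0
  matches=58, n=4, j=1
  matches=67, n=4, j=2
  matches=80, n=4, j=3

Final answer: 80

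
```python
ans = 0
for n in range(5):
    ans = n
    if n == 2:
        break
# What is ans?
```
Trace:
  ans=0
  ans=0, n=0
  ans=1, n=1
  ans=2, n=2

Final answer: 2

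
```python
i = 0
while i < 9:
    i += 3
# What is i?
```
Trace:
  i=0
  i=3
  i=6
  i=9

Final answer: 9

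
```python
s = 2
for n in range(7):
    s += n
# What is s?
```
Trace:
  s=2
  s=2, n=0
  s=3, n=1
  s=5, n=2
  s=8, n=3
  s=12, n=4
  s=17, n=5
  s=23, n=6

Final answer: 23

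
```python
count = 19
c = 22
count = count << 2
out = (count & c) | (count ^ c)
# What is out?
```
Trace:
  count=19
  count=19, c=22
  count=76, c=22
  count=76, c=22, out=94

Final answer: 94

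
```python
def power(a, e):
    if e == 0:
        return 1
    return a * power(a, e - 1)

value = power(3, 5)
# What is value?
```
Call trace:
power(a=3, e=5)
  power(a=3, e=4)
    power(a=3, e=3)
      power(a=3, e=2)
        power(a=3, e=1)
          power(a=3, e=0)
          -> return 1
        -> return 3
      -> return 9
    -> return 27
  -> return 81
-> return 243

Final answer: 243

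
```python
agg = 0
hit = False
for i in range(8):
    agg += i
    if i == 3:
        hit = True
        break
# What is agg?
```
Trace:
  agg=0
  agg=0, hit=False
  agg=0, hit=False, i=0
  agg=1, hit=False, i=1
  agg=3, hit=False, i=2
  agg=6, hit=True, i=3

Final answer: 6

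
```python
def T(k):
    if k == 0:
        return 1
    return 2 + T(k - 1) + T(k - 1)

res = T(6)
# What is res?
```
Call trace (a repeated sub-call is expanded the first time; later identical calls just restate its return value):
T(k=6)
  T(k=5)
    T(k=4)
      T(k=3)
        T(k=2)
          T(k=1)
            T(k=0)
            -> return 1
            T(k=0)
            -> return 1
          -> return 4
          T(k=1) -> return 4  (same call as traced above)
        -> return 10
        T(k=2) -> return 10  (same call as traced above)
      -> return 22
      T(k=3) -> return 22  (same call as traced above)
    -> return 46
    T(k=4) -> return 46  (same call as traced above)
  -> return 94
  T(k=5) -> return 94  (same call as traced above)
-> return 190

Final answer: 190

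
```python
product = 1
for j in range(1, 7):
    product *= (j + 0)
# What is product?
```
Trace:
  product=1
  product=1, j=1
  product=2, j=2
  product=6, j=3
  product=24, j=4
  product=120, j=5
  product=720, j=6

Final answer: 720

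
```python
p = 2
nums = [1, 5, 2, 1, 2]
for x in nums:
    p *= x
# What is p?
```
Trace:
  p=2
  p=2, x=1
  p=10, x=5
  p=20, x=2
  p=20, x=1
  p=40, x=2

Final answer: 40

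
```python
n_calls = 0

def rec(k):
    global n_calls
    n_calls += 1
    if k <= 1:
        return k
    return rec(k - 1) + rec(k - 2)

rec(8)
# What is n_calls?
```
Call trace (a repeated sub-call is expanded the first time; later identical calls just restate its return value):
rec(k=8)
  rec(k=7)
    rec(k=6)
      rec(k=5)
        rec(k=4)
          rec(k=3)
            rec(k=2)
              rec(k=1)
              -> return 1
              rec(k=0)
              -> return 0
            -> return 1
            rec(k=1)
            -> return 1
          -> return 2
          rec(k=2) -> return 1  (same call as traced above)
        -> return 3
        rec(k=3) -> return 2  (same call as traced above)
      -> return 5
      rec(k=4) -> return 3  (same call as traced above)
    -> return 8
    rec(k=5) -> return 5  (same call as traced above)
  -> return 13
  rec(k=6) -> return 8  (same call as traced above)
-> return 21

n_calls is incremented once per call, so count the calls in each subtree. Let C(k) = number of calls made by rec(k).
C(0) = C(1) = 1 (base case, no recursion); C(k) = 1 + C(k - 1) + C(k - 2) otherwise.
C(2) = 1 + C(1) + C(0) = 1 + 1 + 1 = 3
C(3) = 1 + C(2) + C(1) = 1 + 3 + 1 = 5
C(4) = 1 + C(3) + C(2) = 1 + 5 + 3 = 9
C(5) = 1 + C(4) + C(3) = 1 + 9 + 5 = 15
C(6) = 1 + C(5) + C(4) = 1 + 15 + 9 = 25
C(7) = 1 + C(6) + C(5) = 1 + 25 + 15 = 41
C(8) = 1 + C(7) + C(6) = 1 + 41 + 25 = 67
n_calls = C(8) = 67

Final answer: 67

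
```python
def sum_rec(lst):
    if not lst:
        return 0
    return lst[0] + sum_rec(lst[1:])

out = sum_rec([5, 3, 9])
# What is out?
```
Call trace:
sum_rec(lst=[5, 3, 9])
  sum_rec(lst=[3, 9])
    sum_rec(lst=[9])
      sum_rec(lst=[])
      -> return 0
    -> return 9
  -> return 12
-> return 17

Final answer: 17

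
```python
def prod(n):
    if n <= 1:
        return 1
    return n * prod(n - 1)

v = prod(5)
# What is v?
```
Call trace:
prod(n=5)
  prod(n=4)
    prod(n=3)
      prod(n=2)
        prod(n=1)
        -> return 1
      -> return 2
    -> return 6
  -> return 24
-> return 120

Final answer: 120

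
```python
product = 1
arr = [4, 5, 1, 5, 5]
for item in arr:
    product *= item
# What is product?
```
Trace:
  product=1
  product=4, item=4
  product=20, item=5
  product=20, item=1
  product=100, item=5
  product=500, item=5

Final answer: 500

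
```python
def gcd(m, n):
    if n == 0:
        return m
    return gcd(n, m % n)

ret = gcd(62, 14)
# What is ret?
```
Call trace:
gcd(m=62, n=14)
  gcd(m=14, n=6)
    gcd(m=6, n=2)
      gcd(m=2, n=0)
      -> return 2
    -> return 2
  -> return 2
-> return 2

Final answer: 2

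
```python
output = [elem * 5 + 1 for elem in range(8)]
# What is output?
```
Trace:
  elem=0
  elem=1
  elem=2
  elem=3
  elem=4
  elem=5
  elem=6
  elem=7
  output=[1, 6, 11, 16, 21, 26, 31, 36]

Final answer: [1, 6, 11, 16, 21, 26, 31, 36]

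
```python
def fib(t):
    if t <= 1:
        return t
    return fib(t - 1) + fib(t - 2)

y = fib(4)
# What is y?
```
Call trace (a repeated sub-call is expanded the first time; later identical calls just restate its return value):
fib(t=4)
  fib(t=3)
    fib(t=2)
      fib(t=1)
      -> return 1
      fib(t=0)
      -> return 0
    -> return 1
    fib(t=1)
    -> return 1
  -> return 2
  fib(t=2) -> return 1  (same call as traced above)
-> return 3

Final answer: 3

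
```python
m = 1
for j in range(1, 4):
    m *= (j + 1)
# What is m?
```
Trace:
  m=1
  m=2, j=1
  m=6, j=2
  m=24, j=3

Final answer: 24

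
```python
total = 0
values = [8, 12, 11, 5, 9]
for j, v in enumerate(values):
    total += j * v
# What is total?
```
Trace:
  total=0
  total=0, j=0, v=8
  total=12, j=1, v=12
  total=34, j=2, v=11
  total=49, j=3, v=5
  total=85, j=4, v=9

Final answer: 85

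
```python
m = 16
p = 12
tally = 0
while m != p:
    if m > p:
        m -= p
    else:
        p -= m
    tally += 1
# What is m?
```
Trace:
  m=16
  m=16, p=12
  m=16, p=12, tally=0
  m=4, p=12, tally=1
  m=4, p=8, tally=2
  m=4, p=4, tally=3

Final answer: 4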